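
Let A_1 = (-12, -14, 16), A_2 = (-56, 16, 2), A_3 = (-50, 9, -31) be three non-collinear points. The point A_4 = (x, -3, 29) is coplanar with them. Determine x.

-26

The plane through A_1, A_2, A_3 has equation −1088x − 1536y + 128z = 36608.
Substituting A_4: (-1088)x + (8320) = 36608, so x = -26.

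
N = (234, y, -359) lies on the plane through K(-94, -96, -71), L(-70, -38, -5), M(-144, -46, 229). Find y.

232

A normal to the plane is n = KL × KM = (14100, -10500, 4100).
N lies in the plane iff n · KN = 0.
This gives (-10500)y + (2436000) = 0, so y = 232.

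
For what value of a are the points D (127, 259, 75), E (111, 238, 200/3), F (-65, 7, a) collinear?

-25

Collinearity requires DE × DF = 0; each component is linear in a.
The x-component gives (-21)a + (-525) = 0, so a = -25.
The remaining components then also vanish.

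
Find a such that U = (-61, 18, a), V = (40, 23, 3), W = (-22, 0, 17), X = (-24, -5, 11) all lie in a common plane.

75

The points are coplanar iff UV · (UW × UX) = 0.
Expanding, this is linear in a: (-264)a + (19800) = 0.
So a = 75.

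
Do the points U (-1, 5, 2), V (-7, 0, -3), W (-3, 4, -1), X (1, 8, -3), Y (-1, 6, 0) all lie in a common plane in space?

The plane through U, V, W has normal n = UV × UW = (10, -8, -4) and equation n·P = -58.
Checking the remaining points: n·X = -42, n·Y = -58.
Since n·X = -42 ≠ -58, X is off the plane and the points are not all coplanar.

No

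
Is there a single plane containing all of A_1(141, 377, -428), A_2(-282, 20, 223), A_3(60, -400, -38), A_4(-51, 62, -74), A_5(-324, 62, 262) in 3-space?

The plane through A_1, A_2, A_3 has normal n = A_1A_2 × A_1A_3 = (366597, 112239, 299754) and equation n·P = -34290432.
Checking the remaining points: n·A_4 = -33919425, n·A_5 = -33283062.
Since n·A_4 = -33919425 ≠ -34290432, A_4 is off the plane and the points are not all coplanar.

No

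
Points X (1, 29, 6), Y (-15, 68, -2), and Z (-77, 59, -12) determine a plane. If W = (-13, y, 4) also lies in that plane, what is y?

The plane through X, Y, Z has equation −462x + 336y + 2562z = 24654.
Substituting W: (336)y + (16254) = 24654, so y = 25.

25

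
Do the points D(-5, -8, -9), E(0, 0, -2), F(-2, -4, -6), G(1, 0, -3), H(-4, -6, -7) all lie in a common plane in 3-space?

The plane through D, E, F has normal n = DE × DF = (-4, 6, -4) and equation n·P = 8.
Checking the remaining points: n·G = 8, n·H = 8.
All equal 8, so all 5 points lie in one plane.

Yes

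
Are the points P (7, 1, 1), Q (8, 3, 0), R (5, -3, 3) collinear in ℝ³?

Yes

PQ = (1, 2, -1), PR = (-2, -4, 2).
PQ × PR = (0, 0, 0).
The cross product vanishes, so the three points are collinear.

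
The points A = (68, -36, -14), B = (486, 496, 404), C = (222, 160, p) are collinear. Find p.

Direction AB = (418, 532, 418). From the x-coordinate of C, the parameter along the line is τ = (222 − 68)/418 = 7/19.
Then p = (-14) + 7/19·(418) = 140.

140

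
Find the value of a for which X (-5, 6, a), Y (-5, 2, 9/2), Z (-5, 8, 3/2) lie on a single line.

5/2

Direction YZ = (0, 6, -3). From the y-coordinate of X, the parameter along the line is τ = (6 − 2)/6 = 2/3.
Then a = 9/2 + 2/3·(-3) = 5/2.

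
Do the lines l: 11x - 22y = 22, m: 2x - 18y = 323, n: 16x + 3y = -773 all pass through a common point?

No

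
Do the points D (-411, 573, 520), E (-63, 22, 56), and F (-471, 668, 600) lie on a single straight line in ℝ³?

DE = (348, -551, -464), DF = (-60, 95, 80).
DE × DF = (0, 0, 0).
The cross product vanishes, so the three points are collinear.

Yes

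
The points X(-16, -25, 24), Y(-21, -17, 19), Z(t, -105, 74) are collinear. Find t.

Direction XY = (-5, 8, -5). From the y-coordinate of Z, the parameter along the line is τ = (-105 − (-25))/8 = -10.
Then t = (-16) + (-10)·(-5) = 34.

34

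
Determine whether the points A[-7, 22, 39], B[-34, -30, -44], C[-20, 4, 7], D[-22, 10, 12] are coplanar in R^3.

The four points are coplanar iff the 3×3 determinant with rows AB, AC, AD is zero.
Rows: (-27, -52, -83), (-13, -18, -32), (-15, -12, -27).
Expanding along the first row: (-27)(102) − (-52)(-129) + (-83)(-114) = 0.
Zero determinant ⇒ coplanar.

Yes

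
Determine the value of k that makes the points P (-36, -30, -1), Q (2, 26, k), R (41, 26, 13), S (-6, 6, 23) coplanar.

43

Normal to plane PRS: n = (840, -1428, 1092); plane equation n·X = 11508.
Requiring n·Q = 11508: (1092)k + (-35448) = 11508.
So k = 43.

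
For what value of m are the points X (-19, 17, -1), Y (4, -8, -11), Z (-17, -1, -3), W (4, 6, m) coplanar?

-10

Normal to plane XYZ: n = (-130, 26, -364); plane equation n·P = 3276.
Requiring n·W = 3276: (-364)m + (-364) = 3276.
So m = -10.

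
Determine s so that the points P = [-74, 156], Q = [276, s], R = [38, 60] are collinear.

-144

Collinearity: (Q − P) must be parallel to (R − P) = (112, -96).
Cross-multiplying the components: (s − 156)·(112) = (350)·(-96).
Solving gives s = -144.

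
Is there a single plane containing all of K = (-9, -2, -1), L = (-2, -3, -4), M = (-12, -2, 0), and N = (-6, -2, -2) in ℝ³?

The four points are coplanar iff the 3×3 determinant with rows KL, KM, KN is zero.
Rows: (7, -1, -3), (-3, 0, 1), (3, 0, -1).
Expanding along the first row: (7)(0) − (-1)(0) + (-3)(0) = 0.
Zero determinant ⇒ coplanar.

Yes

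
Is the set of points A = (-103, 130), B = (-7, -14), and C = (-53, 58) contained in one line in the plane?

AB = (96, -144), AC = (50, -72).
Twice the signed area of △ABC is (96)(-72) − (-144)(50) = 288.
The area is nonzero, so the three points are not collinear.

No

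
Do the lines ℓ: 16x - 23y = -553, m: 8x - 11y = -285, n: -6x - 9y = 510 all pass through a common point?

No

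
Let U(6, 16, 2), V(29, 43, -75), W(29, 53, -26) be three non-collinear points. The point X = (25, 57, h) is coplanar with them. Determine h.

30

The plane through U, V, W has equation 2093x − 1127y + 230z = -5014.
Substituting X: (230)h + (-11914) = -5014, so h = 30.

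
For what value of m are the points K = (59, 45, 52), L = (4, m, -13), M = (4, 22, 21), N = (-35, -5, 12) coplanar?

50

Normal to plane KMN: n = (-630, 714, 588); plane equation n·P = 25536.
Requiring n·L = 25536: (714)m + (-10164) = 25536.
So m = 50.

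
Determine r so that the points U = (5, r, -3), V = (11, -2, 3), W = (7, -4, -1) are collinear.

-5

Collinearity requires UV × UW = 0; each component is linear in r.
The x-component gives (4)r + (20) = 0, so r = -5.
The remaining components then also vanish.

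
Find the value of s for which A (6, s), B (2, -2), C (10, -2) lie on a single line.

-2

The three points are collinear iff det[AB; AC] = 0.
This determinant is linear in s: (8)s + (16) = 0, so s = -2.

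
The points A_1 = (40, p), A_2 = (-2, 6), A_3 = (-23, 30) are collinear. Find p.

-42

The three points are collinear iff det[A_1A_2; A_1A_3] = 0.
This determinant is linear in p: (-21)p + (-882) = 0, so p = -42.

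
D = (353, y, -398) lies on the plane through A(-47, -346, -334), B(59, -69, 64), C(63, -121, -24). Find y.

-250

The plane through A, B, C has equation −3680x + 10920y − 6620z = -1394280.
Substituting D: (10920)y + (1335720) = -1394280, so y = -250.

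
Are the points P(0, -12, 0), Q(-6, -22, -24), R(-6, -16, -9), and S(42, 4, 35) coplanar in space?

No

A normal to the plane through P, Q, R is n = PQ × PR = (-6, 90, -36).
The plane has equation n·X = -1080. For S: n·S = -1152.
-1152 ≠ -1080, so S is off the plane.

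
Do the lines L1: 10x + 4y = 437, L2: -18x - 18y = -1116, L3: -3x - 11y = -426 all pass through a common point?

Intersecting L1 and L2: solving the 2×2 system gives (x, y) = (63/2, 61/2).
Substitute into L3: (-3)(63/2) + (-11)(61/2) = -430.
But L3 requires -426 ≠ -430, so the three lines have no common point.

No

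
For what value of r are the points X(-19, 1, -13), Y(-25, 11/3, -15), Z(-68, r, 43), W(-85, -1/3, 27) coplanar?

Coplanarity ⇔ det[XY; XZ; XW] = 0.
Expanding, this is linear in r: (-372)r + (-4836) = 0.
So r = -13.

-13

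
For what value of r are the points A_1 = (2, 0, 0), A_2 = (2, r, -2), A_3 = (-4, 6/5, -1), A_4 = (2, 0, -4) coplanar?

0

Normal to plane A_1A_3A_4: n = (-24/5, -24, 0); plane equation n·P = -48/5.
Requiring n·A_2 = -48/5: (-24)r + (-48/5) = -48/5.
So r = 0.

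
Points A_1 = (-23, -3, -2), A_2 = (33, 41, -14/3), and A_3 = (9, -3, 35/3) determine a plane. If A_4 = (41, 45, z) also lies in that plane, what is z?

-11/3

A normal to the plane is n = A_1A_2 × A_1A_3 = (1804/3, -2552/3, -1408).
A_4 lies in the plane iff n · A_1A_4 = 0.
This gives (-1408)z + (-15488/3) = 0, so z = -11/3.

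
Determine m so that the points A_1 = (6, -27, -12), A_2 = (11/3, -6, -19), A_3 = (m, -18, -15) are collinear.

5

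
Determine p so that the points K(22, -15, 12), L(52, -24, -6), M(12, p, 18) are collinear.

Collinearity requires KL × KM = 0; each component is linear in p.
The x-component gives (18)p + (216) = 0, so p = -12.
The remaining components then also vanish.

-12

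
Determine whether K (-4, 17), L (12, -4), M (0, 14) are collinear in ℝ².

KL = (16, -21), KM = (4, -3).
det[KL; KM] = (16)(-3) − (-21)(4) = 36.
The determinant is nonzero, so they are not collinear.

No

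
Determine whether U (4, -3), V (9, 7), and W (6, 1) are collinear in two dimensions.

Yes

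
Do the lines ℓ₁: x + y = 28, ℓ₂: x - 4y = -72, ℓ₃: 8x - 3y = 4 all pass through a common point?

Yes

The three lines meet at one point iff the augmented coefficient matrix [aᵢ bᵢ cᵢ] has rank < 3, i.e. its determinant vanishes.
Here the determinant is 0.
It vanishes, so the lines are concurrent at (8, 20).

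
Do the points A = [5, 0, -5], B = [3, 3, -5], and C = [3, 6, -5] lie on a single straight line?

AB = (-2, 3, 0), AC = (-2, 6, 0).
Comparing components 1 and 2: (-2)(6) − (3)(-2) = -6 ≠ 0, so AB and AC are not parallel and the points are not collinear.

No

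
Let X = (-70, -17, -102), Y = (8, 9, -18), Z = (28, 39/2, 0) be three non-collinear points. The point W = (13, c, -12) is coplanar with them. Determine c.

Coplanarity requires XY · (XZ × XW) = 0.
XY = (78, 26, 84), XZ = (98, 73/2, 102); the triple product is linear in c with coefficient 276 and constant term -2760.
Setting it to zero: c = 10.

10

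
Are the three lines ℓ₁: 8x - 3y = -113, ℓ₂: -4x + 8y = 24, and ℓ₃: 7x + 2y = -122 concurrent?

The three lines meet at one point iff the augmented coefficient matrix [aᵢ bᵢ cᵢ] has rank < 3, i.e. its determinant vanishes.
Here the determinant is 0.
It vanishes, so the lines are concurrent at (-16, -5).

Yes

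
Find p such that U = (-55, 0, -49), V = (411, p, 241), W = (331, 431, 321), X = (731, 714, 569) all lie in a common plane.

Normal to plane UWX: n = (2178, 52272, -63162); plane equation n·P = 2975148.
Requiring n·V = 2975148: (52272)p + (-14326884) = 2975148.
So p = 331.

331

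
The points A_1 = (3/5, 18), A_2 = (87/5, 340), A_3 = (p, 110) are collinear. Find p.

27/5

Collinearity: (A_3 − A_1) must be parallel to (A_2 − A_1) = (84/5, 322).
Cross-multiplying the components: (p − 3/5)·(322) = (92)·(84/5).
Solving gives p = 27/5.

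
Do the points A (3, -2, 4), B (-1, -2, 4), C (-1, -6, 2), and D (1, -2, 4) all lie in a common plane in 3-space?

Yes

A normal to the plane through A, B, C is n = AB × AC = (0, -8, 16).
The plane has equation n·P = 80. For D: n·D = 80.
Equal, so D lies in the plane and all four are coplanar.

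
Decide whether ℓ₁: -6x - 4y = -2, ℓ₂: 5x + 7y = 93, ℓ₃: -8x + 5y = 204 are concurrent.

No

Intersecting ℓ₁ and ℓ₂: solving the 2×2 system gives (x, y) = (-179/11, 274/11).
Substitute into ℓ₃: (-8)(-179/11) + (5)(274/11) = 2802/11.
But ℓ₃ requires 204 ≠ 2802/11, so the three lines have no common point.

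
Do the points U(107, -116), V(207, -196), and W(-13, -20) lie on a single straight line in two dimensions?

UV = (100, -80), UW = (-120, 96).
Checking proportionality: UW = -6/5·UV, so the vectors are parallel and the points are collinear.

Yes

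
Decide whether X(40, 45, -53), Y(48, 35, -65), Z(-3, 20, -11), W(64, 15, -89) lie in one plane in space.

A normal to the plane through X, Y, Z is n = XY × XZ = (-720, 180, -630).
The plane has equation n·P = 12690. For W: n·W = 12690.
Equal, so W lies in the plane and all four are coplanar.

Yes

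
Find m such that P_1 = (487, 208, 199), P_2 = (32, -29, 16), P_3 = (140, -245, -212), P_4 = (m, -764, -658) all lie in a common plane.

-470

Coplanarity ⇔ det[P_1P_2; P_1P_3; P_1P_4] = 0.
Expanding, this is linear in m: (14508)m + (6818760) = 0.
So m = -470.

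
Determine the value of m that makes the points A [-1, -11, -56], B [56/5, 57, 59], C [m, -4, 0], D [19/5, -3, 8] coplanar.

Normal to plane ABD: n = (3432, -1144/5, -1144/5); plane equation n·P = 59488/5.
Requiring n·C = 59488/5: (3432)m + (4576/5) = 59488/5.
So m = 16/5.

16/5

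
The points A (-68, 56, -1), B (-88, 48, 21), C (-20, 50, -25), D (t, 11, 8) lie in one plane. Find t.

-2

The points are coplanar iff AB · (AC × AD) = 0.
Expanding, this is linear in t: (324)t + (648) = 0.
So t = -2.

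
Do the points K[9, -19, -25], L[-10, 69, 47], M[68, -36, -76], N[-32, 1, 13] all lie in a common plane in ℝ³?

No

The four points are coplanar iff the 3×3 determinant with rows KL, KM, KN is zero.
Rows: (-19, 88, 72), (59, -17, -51), (-41, 20, 38).
Expanding along the first row: (-19)(374) − (88)(151) + (72)(483) = 14382.
Nonzero ⇒ not coplanar.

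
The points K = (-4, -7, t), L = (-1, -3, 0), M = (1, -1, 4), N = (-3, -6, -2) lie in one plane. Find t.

Coplanarity ⇔ det[KL; KM; KN] = 0.
Expanding, this is linear in t: (2)t + (8) = 0.
So t = -4.

-4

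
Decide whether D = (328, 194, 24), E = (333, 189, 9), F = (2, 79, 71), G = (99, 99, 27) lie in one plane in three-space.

Yes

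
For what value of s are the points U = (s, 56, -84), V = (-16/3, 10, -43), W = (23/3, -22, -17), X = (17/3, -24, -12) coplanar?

-21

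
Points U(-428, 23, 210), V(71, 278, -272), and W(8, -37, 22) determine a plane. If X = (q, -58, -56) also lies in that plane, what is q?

Coplanarity requires UV · (UW × UX) = 0.
UV = (499, 255, -482), UW = (436, -60, -188); the triple product is linear in q with coefficient -76860 and constant term 14065380.
Setting it to zero: q = 183.

183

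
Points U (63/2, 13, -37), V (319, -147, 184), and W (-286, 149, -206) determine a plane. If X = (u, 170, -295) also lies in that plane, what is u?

-91

The plane through U, V, W has equation −3016x − 21580y − 11700z = 57356.
Substituting X: (-3016)u + (-217100) = 57356, so u = -91.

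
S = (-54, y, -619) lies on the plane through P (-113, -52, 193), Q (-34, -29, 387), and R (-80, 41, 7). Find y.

264

Coplanarity requires PQ · (PR × PS) = 0.
PQ = (79, 23, 194), PR = (33, 93, -186); the triple product is linear in y with coefficient 21096 and constant term -5569344.
Setting it to zero: y = 264.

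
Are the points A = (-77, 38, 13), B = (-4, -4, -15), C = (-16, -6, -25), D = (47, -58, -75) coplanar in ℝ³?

Yes

A normal to the plane through A, B, C is n = AB × AC = (364, 1066, -650).
The plane has equation n·P = 4030. For D: n·D = 4030.
Equal, so D lies in the plane and all four are coplanar.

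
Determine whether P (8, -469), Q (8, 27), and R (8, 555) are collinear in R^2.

PQ = (0, 496), PR = (0, 1024).
Twice the signed area of △PQR is (0)(1024) − (496)(0) = 0.
The triangle is degenerate (zero area), so the points are collinear.

Yes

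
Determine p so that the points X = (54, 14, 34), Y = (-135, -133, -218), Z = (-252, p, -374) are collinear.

-224

Collinearity requires XY × XZ = 0; each component is linear in p.
The x-component gives (252)p + (56448) = 0, so p = -224.
The remaining components then also vanish.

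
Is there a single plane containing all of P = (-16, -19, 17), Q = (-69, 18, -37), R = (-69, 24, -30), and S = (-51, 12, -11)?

Yes

A normal to the plane through P, Q, R is n = PQ × PR = (583, 371, -318).
The plane has equation n·X = -21783. For S: n·S = -21783.
Equal, so S lies in the plane and all four are coplanar.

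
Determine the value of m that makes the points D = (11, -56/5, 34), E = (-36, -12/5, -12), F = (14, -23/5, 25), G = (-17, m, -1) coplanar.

Normal to plane DEF: n = (1122/5, -561, -1683/5); plane equation n·P = -13464/5.
Requiring n·G = -13464/5: (-561)m + (-17391/5) = -13464/5.
So m = -7/5.

-7/5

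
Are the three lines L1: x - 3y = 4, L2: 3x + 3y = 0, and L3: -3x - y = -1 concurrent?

The three lines meet at one point iff the augmented coefficient matrix [aᵢ bᵢ cᵢ] has rank < 3, i.e. its determinant vanishes.
Here the determinant is 12.
Nonzero, so no common point exists.

No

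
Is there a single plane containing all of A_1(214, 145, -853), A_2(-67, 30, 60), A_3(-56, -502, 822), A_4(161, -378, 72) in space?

No

With A_1 as base: A_1A_2 = (-281, -115, 913), A_1A_3 = (-270, -647, 1675), A_1A_4 = (-53, -523, 925).
A_1A_3 × A_1A_4 = (277550, 160975, 106919).
A_1A_2 · (A_1A_3 × A_1A_4) = 1113372.
Since 1113372 ≠ 0, the four points are not coplanar.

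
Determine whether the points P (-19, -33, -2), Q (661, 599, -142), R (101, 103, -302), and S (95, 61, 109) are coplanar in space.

The four points are coplanar iff the 3×3 determinant with rows PQ, PR, PS is zero.
Rows: (680, 632, -140), (120, 136, -300), (114, 94, 111).
Expanding along the first row: (680)(43296) − (632)(47520) + (-140)(-4224) = 0.
Zero determinant ⇒ coplanar.

Yes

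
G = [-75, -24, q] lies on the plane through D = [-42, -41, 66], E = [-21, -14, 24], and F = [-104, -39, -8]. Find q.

Coplanarity requires DE · (DF × DG) = 0.
DE = (21, 27, -42), DF = (-62, 2, -74); the triple product is linear in q with coefficient 1716 and constant term 20592.
Setting it to zero: q = -12.

-12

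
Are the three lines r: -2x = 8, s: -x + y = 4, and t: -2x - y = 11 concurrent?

No

Lines aᵢx + bᵢy = cᵢ with pairwise distinct directions are concurrent exactly when det[aᵢ bᵢ cᵢ] = 0.
Here the determinant is -6.
Nonzero, so no common point exists.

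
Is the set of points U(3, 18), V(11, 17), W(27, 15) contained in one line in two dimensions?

UV = (8, -1), UW = (24, -3).
det[UV; UW] = (8)(-3) − (-1)(24) = 0.
The determinant is zero, so the points are collinear.

Yes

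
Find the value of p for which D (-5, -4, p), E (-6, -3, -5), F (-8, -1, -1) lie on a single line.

Collinearity requires DE × DF = 0; each component is linear in p.
The x-component gives (2)p + (14) = 0, so p = -7.
The remaining components then also vanish.

-7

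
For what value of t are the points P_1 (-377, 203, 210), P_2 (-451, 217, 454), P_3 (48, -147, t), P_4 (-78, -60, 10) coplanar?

-165

The points are coplanar iff P_1P_2 · (P_1P_3 × P_1P_4) = 0.
Expanding, this is linear in t: (-15276)t + (-2520540) = 0.
So t = -165.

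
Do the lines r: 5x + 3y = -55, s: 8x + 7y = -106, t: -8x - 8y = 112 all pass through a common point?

The three lines meet at one point iff the augmented coefficient matrix [aᵢ bᵢ cᵢ] has rank < 3, i.e. its determinant vanishes.
Here the determinant is -24.
Nonzero, so no common point exists.

No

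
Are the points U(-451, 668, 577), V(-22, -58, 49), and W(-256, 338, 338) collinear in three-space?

No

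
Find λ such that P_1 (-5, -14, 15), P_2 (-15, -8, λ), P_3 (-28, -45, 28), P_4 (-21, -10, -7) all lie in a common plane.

Coplanarity ⇔ det[P_1P_2; P_1P_3; P_1P_4] = 0.
Expanding, this is linear in λ: (-588)λ + (-1764) = 0.
So λ = -3.

-3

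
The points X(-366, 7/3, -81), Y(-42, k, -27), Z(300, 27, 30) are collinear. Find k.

Collinearity requires XY × XZ = 0; each component is linear in k.
The x-component gives (111)k + (-1591) = 0, so k = 43/3.
The remaining components then also vanish.

43/3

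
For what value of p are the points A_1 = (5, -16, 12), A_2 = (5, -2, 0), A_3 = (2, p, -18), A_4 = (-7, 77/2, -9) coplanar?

53/2

Normal to plane A_1A_2A_4: n = (360, 144, 168); plane equation n·P = 1512.
Requiring n·A_3 = 1512: (144)p + (-2304) = 1512.
So p = 53/2.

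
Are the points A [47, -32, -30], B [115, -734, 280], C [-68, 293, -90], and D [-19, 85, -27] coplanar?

Yes

A normal to the plane through A, B, C is n = AB × AC = (-58630, -31570, -58630).
The plane has equation n·P = 13530. For D: n·D = 13530.
Equal, so D lies in the plane and all four are coplanar.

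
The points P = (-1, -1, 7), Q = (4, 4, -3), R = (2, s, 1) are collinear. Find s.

2

Collinearity requires PQ × PR = 0; each component is linear in s.
The x-component gives (10)s + (-20) = 0, so s = 2.
The remaining components then also vanish.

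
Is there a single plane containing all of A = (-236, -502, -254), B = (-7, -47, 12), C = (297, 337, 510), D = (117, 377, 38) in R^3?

No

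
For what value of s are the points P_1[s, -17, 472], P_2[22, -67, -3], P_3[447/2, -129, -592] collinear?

-281/2

Collinearity requires P_1P_2 × P_1P_3 = 0; each component is linear in s.
The y-component gives (-589)s + (-165509/2) = 0, so s = -281/2.
The remaining components then also vanish.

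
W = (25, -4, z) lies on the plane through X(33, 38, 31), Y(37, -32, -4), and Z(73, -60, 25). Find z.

Coplanarity requires XY · (XZ × XW) = 0.
XY = (4, -70, -35), XZ = (40, -98, -6); the triple product is linear in z with coefficient 2408 and constant term 7224.
Setting it to zero: z = -3.

-3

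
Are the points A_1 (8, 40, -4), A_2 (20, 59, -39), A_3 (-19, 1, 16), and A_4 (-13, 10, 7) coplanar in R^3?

A normal to the plane through A_1, A_2, A_3 is n = A_1A_2 × A_1A_3 = (-985, 705, 45).
The plane has equation n·P = 20140. For A_4: n·A_4 = 20170.
20170 ≠ 20140, so A_4 is off the plane.

No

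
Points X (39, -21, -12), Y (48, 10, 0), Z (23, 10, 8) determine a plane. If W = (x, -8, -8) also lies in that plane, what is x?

46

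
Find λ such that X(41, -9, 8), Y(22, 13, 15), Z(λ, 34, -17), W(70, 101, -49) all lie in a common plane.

56

Normal to plane XYW: n = (-2024, -880, -2728); plane equation n·P = -96888.
Requiring n·Z = -96888: (-2024)λ + (16456) = -96888.
So λ = 56.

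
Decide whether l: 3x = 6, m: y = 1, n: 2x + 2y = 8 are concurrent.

Lines aᵢx + bᵢy = cᵢ with pairwise distinct directions are concurrent exactly when det[aᵢ bᵢ cᵢ] = 0.
Here the determinant is 6.
Nonzero, so no common point exists.

No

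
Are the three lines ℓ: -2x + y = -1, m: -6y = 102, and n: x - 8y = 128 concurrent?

Yes

Intersecting ℓ and m: solving the 2×2 system gives (x, y) = (-8, -17).
Substitute into n: (1)(-8) + (-8)(-17) = 128.
This equals 128, so (-8, -17) lies on all three lines and they are concurrent.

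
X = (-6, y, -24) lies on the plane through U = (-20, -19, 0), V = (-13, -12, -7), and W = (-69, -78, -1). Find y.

-7

Coplanarity requires UV · (UW × UX) = 0.
UV = (7, 7, -7), UW = (-49, -59, -1); the triple product is linear in y with coefficient 350 and constant term 2450.
Setting it to zero: y = -7.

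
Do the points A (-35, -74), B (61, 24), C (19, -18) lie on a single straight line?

AB = (96, 98), AC = (54, 56).
Twice the signed area of △ABC is (96)(56) − (98)(54) = 84.
The area is nonzero, so the three points are not collinear.

No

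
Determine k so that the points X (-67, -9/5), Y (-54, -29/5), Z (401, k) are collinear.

The three points are collinear iff det[XY; XZ] = 0.
This determinant is linear in k: (13)k + (9477/5) = 0, so k = -729/5.

-729/5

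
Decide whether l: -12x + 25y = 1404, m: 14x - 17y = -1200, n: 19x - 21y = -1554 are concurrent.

Yes

Lines aᵢx + bᵢy = cᵢ with pairwise distinct directions are concurrent exactly when det[aᵢ bᵢ cᵢ] = 0.
Here the determinant is 0.
It vanishes, so the lines are concurrent at (-42, 36).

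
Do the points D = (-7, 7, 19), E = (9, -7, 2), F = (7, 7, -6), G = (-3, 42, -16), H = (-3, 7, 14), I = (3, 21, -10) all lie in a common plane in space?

No

The plane through D, E, F has normal n = DE × DF = (350, 162, 196) and equation n·P = 2408.
Checking the remaining points: n·G = 2618, n·H = 2828, n·I = 2492.
Since n·G = 2618 ≠ 2408, G is off the plane and the points are not all coplanar.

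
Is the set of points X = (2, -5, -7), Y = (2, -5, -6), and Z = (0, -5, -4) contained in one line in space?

XY = (0, 0, 1), XZ = (-2, 0, 3).
XY × XZ = (0, -2, 0).
The cross product is nonzero, so the points do not lie on one line.

No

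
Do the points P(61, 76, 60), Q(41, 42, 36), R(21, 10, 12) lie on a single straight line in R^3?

No

PQ = (-20, -34, -24), PR = (-40, -66, -48).
Comparing components 2 and 3: (-34)(-48) − (-24)(-66) = 48 ≠ 0, so PQ and PR are not parallel and the points are not collinear.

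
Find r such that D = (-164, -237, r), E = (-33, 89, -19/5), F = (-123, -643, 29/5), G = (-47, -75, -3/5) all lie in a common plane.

The points are coplanar iff DE · (DF × DG) = 0.
Expanding, this is linear in r: (-4512)r + (-67680) = 0.
So r = -15.

-15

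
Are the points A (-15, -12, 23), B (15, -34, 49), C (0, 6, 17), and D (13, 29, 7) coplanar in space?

The four points are coplanar iff the 3×3 determinant with rows AB, AC, AD is zero.
Rows: (30, -22, 26), (15, 18, -6), (28, 41, -16).
Expanding along the first row: (30)(-42) − (-22)(-72) + (26)(111) = 42.
Nonzero ⇒ not coplanar.

No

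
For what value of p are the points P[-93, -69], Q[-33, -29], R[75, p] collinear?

The three points are collinear iff det[PQ; PR] = 0.
This determinant is linear in p: (60)p + (-2580) = 0, so p = 43.

43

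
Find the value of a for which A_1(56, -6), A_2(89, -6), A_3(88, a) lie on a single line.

-6

Collinearity: (A_3 − A_1) must be parallel to (A_2 − A_1) = (33, 0).
Cross-multiplying the components: (a − (-6))·(33) = (32)·(0).
Solving gives a = -6.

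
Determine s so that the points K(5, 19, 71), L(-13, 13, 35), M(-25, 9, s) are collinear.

Collinearity requires KL × KM = 0; each component is linear in s.
The x-component gives (-6)s + (66) = 0, so s = 11.
The remaining components then also vanish.

11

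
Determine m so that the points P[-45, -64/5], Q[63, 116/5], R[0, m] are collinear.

Collinearity: (R − P) must be parallel to (Q − P) = (108, 36).
Cross-multiplying the components: (m − (-64/5))·(108) = (45)·(36).
Solving gives m = 11/5.

11/5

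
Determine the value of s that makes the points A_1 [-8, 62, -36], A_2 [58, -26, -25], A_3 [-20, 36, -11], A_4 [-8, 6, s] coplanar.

0

Normal to plane A_1A_2A_3: n = (-1914, -1782, -2772); plane equation n·P = 4620.
Requiring n·A_4 = 4620: (-2772)s + (4620) = 4620.
So s = 0.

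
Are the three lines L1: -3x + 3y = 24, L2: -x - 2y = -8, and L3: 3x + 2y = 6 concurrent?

Lines aᵢx + bᵢy = cᵢ with pairwise distinct directions are concurrent exactly when det[aᵢ bᵢ cᵢ] = 0.
Here the determinant is 30.
Nonzero, so no common point exists.

No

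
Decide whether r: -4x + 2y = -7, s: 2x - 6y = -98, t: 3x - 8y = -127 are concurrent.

The three lines meet at one point iff the augmented coefficient matrix [aᵢ bᵢ cᵢ] has rank < 3, i.e. its determinant vanishes.
Here the determinant is -6.
Nonzero, so no common point exists.

No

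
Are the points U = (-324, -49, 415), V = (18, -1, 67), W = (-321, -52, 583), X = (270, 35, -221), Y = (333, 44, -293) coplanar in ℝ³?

The plane through U, V, W has normal n = UV × UW = (7020, -58500, -1170) and equation n·P = 106470.
Checking the remaining points: n·X = 106470, n·Y = 106470.
All equal 106470, so all 5 points lie in one plane.

Yes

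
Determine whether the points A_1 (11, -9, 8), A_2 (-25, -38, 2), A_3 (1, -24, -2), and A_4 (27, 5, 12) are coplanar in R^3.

Yes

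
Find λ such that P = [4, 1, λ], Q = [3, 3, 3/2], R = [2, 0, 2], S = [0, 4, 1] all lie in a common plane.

2

Coplanarity ⇔ det[PQ; PR; PS] = 0.
Expanding, this is linear in λ: (10)λ + (-20) = 0.
So λ = 2.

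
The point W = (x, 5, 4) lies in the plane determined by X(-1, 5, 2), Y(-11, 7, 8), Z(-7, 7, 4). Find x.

-3

A normal to the plane is n = XY × XZ = (-8, -16, -8).
W lies in the plane iff n · XW = 0.
This gives (-8)x + (-24) = 0, so x = -3.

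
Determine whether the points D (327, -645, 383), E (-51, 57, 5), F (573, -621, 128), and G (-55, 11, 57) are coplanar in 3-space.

No

The four points are coplanar iff the 3×3 determinant with rows DE, DF, DG is zero.
Rows: (-378, 702, -378), (246, 24, -255), (-382, 656, -326).
Expanding along the first row: (-378)(159456) − (702)(-177606) + (-378)(170544) = -60588.
Nonzero ⇒ not coplanar.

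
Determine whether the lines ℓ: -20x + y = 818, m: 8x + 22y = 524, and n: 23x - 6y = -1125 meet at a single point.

Yes

Intersecting ℓ and m: solving the 2×2 system gives (x, y) = (-39, 38).
Substitute into n: (23)(-39) + (-6)(38) = -1125.
This equals -1125, so (-39, 38) lies on all three lines and they are concurrent.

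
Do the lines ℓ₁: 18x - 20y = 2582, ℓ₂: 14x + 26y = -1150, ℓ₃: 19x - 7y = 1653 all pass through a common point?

The three lines meet at one point iff the augmented coefficient matrix [aᵢ bᵢ cᵢ] has rank < 3, i.e. its determinant vanishes.
Here the determinant is 0.
It vanishes, so the lines are concurrent at (59, -76).

Yes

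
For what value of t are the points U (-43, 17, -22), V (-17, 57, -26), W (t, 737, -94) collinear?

425

Direction UV = (26, 40, -4). From the y-coordinate of W, the parameter along the line is τ = (737 − 17)/40 = 18.
Then t = (-43) + 18·(26) = 425.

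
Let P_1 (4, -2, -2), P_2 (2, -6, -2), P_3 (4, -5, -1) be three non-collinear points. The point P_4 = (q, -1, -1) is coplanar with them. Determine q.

6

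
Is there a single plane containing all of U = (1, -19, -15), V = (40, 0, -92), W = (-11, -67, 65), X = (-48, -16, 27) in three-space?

No

A normal to the plane through U, V, W is n = UV × UW = (-2176, -2196, -1644).
The plane has equation n·P = 64208. For X: n·X = 95196.
95196 ≠ 64208, so X is off the plane.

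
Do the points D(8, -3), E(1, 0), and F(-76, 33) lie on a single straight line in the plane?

Yes

DE = (-7, 3), DF = (-84, 36).
Checking proportionality: DF = 12·DE, so the vectors are parallel and the points are collinear.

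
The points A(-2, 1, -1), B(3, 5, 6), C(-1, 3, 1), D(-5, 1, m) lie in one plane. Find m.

The points are coplanar iff AB · (AC × AD) = 0.
Expanding, this is linear in m: (6)m + (24) = 0.
So m = -4.

-4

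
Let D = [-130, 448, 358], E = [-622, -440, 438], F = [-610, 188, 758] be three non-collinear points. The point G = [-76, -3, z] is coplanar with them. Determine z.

58

The plane through D, E, F has equation −334400x + 158400y − 298320z = 7636640.
Substituting G: (-298320)z + (24939200) = 7636640, so z = 58.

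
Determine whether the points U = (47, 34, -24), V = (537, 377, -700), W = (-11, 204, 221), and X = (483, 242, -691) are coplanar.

The four points are coplanar iff the 3×3 determinant with rows UV, UW, UX is zero.
Rows: (490, 343, -676), (-58, 170, 245), (436, 208, -667).
Expanding along the first row: (490)(-164350) − (343)(-68134) + (-676)(-86184) = 1098846.
Nonzero ⇒ not coplanar.

No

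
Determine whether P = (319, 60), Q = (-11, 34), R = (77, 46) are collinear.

PQ = (-330, -26), PR = (-242, -14).
If collinear, PR would be a scalar multiple of PQ. But (-330)·(-14) ≠ (-26)·(-242) (difference -1672), so they are not parallel; the points are not collinear.

No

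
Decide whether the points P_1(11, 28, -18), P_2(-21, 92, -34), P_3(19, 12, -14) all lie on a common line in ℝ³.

Yes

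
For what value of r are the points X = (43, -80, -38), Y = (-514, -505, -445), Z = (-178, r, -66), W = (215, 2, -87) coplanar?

-211

The points are coplanar iff XY · (XZ × XW) = 0.
Expanding, this is linear in r: (97297)r + (20529667) = 0.
So r = -211.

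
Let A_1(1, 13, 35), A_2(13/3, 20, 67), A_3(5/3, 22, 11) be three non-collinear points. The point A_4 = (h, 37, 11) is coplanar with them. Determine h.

Coplanarity requires A_1A_2 · (A_1A_3 × A_1A_4) = 0.
A_1A_2 = (10/3, 7, 32), A_1A_3 = (2/3, 9, -24); the triple product is linear in h with coefficient -456 and constant term 2280.
Setting it to zero: h = 5.

5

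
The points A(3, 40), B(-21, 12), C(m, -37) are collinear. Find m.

-63

Collinearity: (C − A) must be parallel to (B − A) = (-24, -28).
Cross-multiplying the components: (m − 3)·(-28) = (-77)·(-24).
Solving gives m = -63.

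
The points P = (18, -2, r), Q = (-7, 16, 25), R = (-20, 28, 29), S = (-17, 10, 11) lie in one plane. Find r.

The points are coplanar iff PQ · (PR × PS) = 0.
Expanding, this is linear in r: (-198)r + (4554) = 0.
So r = 23.

23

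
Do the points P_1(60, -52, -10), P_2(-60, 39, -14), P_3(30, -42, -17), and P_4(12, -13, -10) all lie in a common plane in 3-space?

No

The four points are coplanar iff the 3×3 determinant with rows P_1P_2, P_1P_3, P_1P_4 is zero.
Rows: (-120, 91, -4), (-30, 10, -7), (-48, 39, 0).
Expanding along the first row: (-120)(273) − (91)(-336) + (-4)(-690) = 576.
Nonzero ⇒ not coplanar.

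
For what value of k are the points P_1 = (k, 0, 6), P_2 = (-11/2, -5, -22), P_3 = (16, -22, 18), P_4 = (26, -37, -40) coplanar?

Coplanarity ⇔ det[P_1P_2; P_1P_3; P_1P_4] = 0.
Expanding, this is linear in k: (-1586)k + (-12688) = 0.
So k = -8.

-8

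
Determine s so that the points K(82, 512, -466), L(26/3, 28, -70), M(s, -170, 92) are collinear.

-64/3

Direction KL = (-220/3, -484, 396). From the y-coordinate of M, the parameter along the line is τ = (-170 − 512)/(-484) = 31/22.
Then s = 82 + 31/22·(-220/3) = -64/3.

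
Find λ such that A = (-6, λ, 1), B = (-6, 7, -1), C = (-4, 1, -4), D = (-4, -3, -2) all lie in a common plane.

3

Coplanarity ⇔ det[AB; AC; AD] = 0.
Expanding, this is linear in λ: (4)λ + (-12) = 0.
So λ = 3.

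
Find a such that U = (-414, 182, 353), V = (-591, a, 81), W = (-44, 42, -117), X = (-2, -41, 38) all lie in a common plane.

Coplanarity ⇔ det[UV; UW; UX] = 0.
Expanding, this is linear in a: (-77090)a + (31529810) = 0.
So a = 409.

409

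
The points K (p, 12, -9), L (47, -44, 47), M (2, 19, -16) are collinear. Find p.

7

Collinearity requires KL × KM = 0; each component is linear in p.
The y-component gives (-63)p + (441) = 0, so p = 7.
The remaining components then also vanish.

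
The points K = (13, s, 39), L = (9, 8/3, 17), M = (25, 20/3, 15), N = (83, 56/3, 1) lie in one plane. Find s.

Coplanarity ⇔ det[KL; KM; KN] = 0.
Expanding, this is linear in s: (-108)s + (1296) = 0.
So s = 12.

12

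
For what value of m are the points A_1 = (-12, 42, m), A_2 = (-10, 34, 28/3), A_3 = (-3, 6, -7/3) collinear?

38/3

Collinearity requires A_1A_2 × A_1A_3 = 0; each component is linear in m.
The x-component gives (-28)m + (1064/3) = 0, so m = 38/3.
The remaining components then also vanish.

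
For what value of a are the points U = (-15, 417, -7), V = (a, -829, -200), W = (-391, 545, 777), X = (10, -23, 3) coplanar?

319/2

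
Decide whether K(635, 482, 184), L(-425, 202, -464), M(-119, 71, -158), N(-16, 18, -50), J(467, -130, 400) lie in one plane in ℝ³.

The plane through K, L, M has normal n = KL × KM = (-170568, 126072, 224540) and equation n·P = -6228616.
Checking the remaining points: n·N = -6228616, n·J = -6228616.
All equal -6228616, so all 5 points lie in one plane.

Yes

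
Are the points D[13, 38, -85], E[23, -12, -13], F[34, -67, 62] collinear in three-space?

DE = (10, -50, 72), DF = (21, -105, 147).
Comparing components 2 and 3: (-50)(147) − (72)(-105) = 210 ≠ 0, so DE and DF are not parallel and the points are not collinear.

No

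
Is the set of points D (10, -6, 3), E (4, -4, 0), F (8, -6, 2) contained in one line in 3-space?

No

DE = (-6, 2, -3), DF = (-2, 0, -1).
Comparing components 2 and 3: (2)(-1) − (-3)(0) = -2 ≠ 0, so DE and DF are not parallel and the points are not collinear.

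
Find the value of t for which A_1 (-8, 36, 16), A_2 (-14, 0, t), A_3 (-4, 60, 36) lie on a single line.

Collinearity requires A_1A_2 × A_1A_3 = 0; each component is linear in t.
The x-component gives (-24)t + (-336) = 0, so t = -14.
The remaining components then also vanish.

-14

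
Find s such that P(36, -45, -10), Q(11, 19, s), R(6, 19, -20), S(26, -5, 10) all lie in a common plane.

-5

The points are coplanar iff PQ · (PR × PS) = 0.
Expanding, this is linear in s: (-560)s + (-2800) = 0.
So s = -5.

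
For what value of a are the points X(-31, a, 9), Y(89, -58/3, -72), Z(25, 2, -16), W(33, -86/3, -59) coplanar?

Coplanarity ⇔ det[XY; XZ; XW] = 0.
Expanding, this is linear in a: (2304)a + (-4608) = 0.
So a = 2.

2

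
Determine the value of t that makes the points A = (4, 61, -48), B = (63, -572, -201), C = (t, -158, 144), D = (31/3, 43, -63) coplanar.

Normal to plane ABD: n = (6741, -84, 2947); plane equation n·P = -119616.
Requiring n·C = -119616: (6741)t + (437640) = -119616.
So t = -248/3.

-248/3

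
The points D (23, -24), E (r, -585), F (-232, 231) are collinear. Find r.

The three points are collinear iff det[DE; DF] = 0.
This determinant is linear in r: (255)r + (-148920) = 0, so r = 584.

584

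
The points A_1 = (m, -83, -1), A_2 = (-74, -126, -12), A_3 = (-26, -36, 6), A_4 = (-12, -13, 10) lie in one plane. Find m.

Coplanarity ⇔ det[A_1A_2; A_1A_3; A_1A_4] = 0.
Expanding, this is linear in m: (54)m + (3132) = 0.
So m = -58.

-58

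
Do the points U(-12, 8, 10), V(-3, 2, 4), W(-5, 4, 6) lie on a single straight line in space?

UV = (9, -6, -6), UW = (7, -4, -4).
UV × UW = (0, -6, 6).
The cross product is nonzero, so the points do not lie on one line.

No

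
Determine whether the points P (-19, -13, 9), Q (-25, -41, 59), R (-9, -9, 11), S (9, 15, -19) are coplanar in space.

Yes

With P as base: PQ = (-6, -28, 50), PR = (10, 4, 2), PS = (28, 28, -28).
PR × PS = (-168, 336, 168).
PQ · (PR × PS) = 0.
The scalar triple product vanishes, so the four points are coplanar.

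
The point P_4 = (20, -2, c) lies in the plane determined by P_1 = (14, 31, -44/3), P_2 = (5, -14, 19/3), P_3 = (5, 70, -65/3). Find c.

-23/3

The plane through P_1, P_2, P_3 has equation −504x − 252y − 756z = -3780.
Substituting P_4: (-756)c + (-9576) = -3780, so c = -23/3.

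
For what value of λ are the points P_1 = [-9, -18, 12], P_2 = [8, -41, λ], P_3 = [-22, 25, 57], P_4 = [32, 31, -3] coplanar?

-24

Coplanarity ⇔ det[P_1P_2; P_1P_3; P_1P_4] = 0.
Expanding, this is linear in λ: (-2400)λ + (-57600) = 0.
So λ = -24.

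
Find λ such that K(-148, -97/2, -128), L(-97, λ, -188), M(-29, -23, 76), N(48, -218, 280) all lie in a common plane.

Coplanarity ⇔ det[KL; KM; KN] = 0.
Expanding, this is linear in λ: (-8568)λ + (3388644) = 0.
So λ = 791/2.

791/2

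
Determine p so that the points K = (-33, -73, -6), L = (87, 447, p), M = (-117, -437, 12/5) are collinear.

Collinearity requires KL × KM = 0; each component is linear in p.
The x-component gives (364)p + (6552) = 0, so p = -18.
The remaining components then also vanish.

-18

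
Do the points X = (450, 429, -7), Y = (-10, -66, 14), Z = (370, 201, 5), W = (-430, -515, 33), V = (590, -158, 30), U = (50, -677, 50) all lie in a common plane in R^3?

The plane through X, Y, Z has normal n = XY × XZ = (-1152, 3840, 65280) and equation n·P = 672000.
Checking the remaining points: n·W = 672000, n·V = 672000, n·U = 606720.
Since n·U = 606720 ≠ 672000, U is off the plane and the points are not all coplanar.

No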